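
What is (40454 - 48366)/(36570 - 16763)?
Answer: -7912/19807 ≈ -0.39945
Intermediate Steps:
(40454 - 48366)/(36570 - 16763) = -7912/19807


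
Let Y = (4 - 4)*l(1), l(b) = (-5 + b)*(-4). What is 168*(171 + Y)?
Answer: 28728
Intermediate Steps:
l(b) = 20 - 4*b
Y = 0 (Y = (4 - 4)*(20 - 4*1) = 0*(20 - 4) = 0*16 = 0)
168*(171 + Y) = 168*(171 + 0) = 168*171 = 28728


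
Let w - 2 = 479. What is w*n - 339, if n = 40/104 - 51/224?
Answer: -59027/224 ≈ -263.51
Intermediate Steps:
w = 481 (w = 2 + 479 = 481)
n = 457/2912 (n = 40*(1/104) - 51*1/224 = 5/13 - 51/224 = 457/2912 ≈ 0.15694)
w*n - 339 = 481*(457/2912) - 339 = 16909/224 - 339 = -59027/224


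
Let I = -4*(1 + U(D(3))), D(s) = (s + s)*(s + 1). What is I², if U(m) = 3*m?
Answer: 85264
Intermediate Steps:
D(s) = 2*s*(1 + s) (D(s) = (2*s)*(1 + s) = 2*s*(1 + s))
I = -292 (I = -4*(1 + 3*(2*3*(1 + 3))) = -4*(1 + 3*(2*3*4)) = -4*(1 + 3*24) = -4*(1 + 72) = -4*73 = -292)
I² = (-292)² = 85264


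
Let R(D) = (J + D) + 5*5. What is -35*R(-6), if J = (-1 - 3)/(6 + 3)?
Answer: -5845/9 ≈ -649.44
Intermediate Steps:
J = -4/9 ≈ -0.44444
R(D) = 221/9 + D (R(D) = (-4/9 + D) + 5*5 = (-4/9 + D) + 25 = 221/9 + D)
-35*R(-6) = -35*(221/9 - 6) = -35*167/9 = -5845/9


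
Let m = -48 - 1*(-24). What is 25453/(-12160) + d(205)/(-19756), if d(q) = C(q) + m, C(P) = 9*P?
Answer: -131248207/60058240 ≈ -2.1853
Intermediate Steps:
m = -24 (m = -48 + 24 = -24)
d(q) = -24 + 9*q (d(q) = 9*q - 24 = -24 + 9*q)
25453/(-12160) + d(205)/(-19756) = 25453/(-12160) + (-24 + 9*205)/(-19756) = 25453*(-1/12160) + (-24 + 1845)*(-1/19756) = -25453/12160 + 1821*(-1/19756) = -25453/12160 - 1821/19756 = -131248207/60058240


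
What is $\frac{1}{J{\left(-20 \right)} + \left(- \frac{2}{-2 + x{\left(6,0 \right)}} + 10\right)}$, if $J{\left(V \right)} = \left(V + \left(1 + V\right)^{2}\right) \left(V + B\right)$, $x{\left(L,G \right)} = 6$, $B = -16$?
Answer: $- \frac{2}{24533} \approx -8.1523 \cdot 10^{-5}$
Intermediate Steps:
$J{\left(V \right)} = \left(-16 + V\right) \left(V + \left(1 + V\right)^{2}\right)$ ($J{\left(V \right)} = \left(V + \left(1 + V\right)^{2}\right) \left(V - 16\right) = \left(V + \left(1 + V\right)^{2}\right) \left(-16 + V\right) = \left(-16 + V\right) \left(V + \left(1 + V\right)^{2}\right)$)
$\frac{1}{J{\left(-20 \right)} + \left(- \frac{2}{-2 + x{\left(6,0 \right)}} + 10\right)} = \frac{1}{\left(-16 + \left(-20\right)^{3} - -940 - 13 \left(-20\right)^{2}\right) + \left(- \frac{2}{-2 + 6} + 10\right)} = \frac{1}{\left(-16 - 8000 + 940 - 5200\right) + \left(- \frac{2}{4} + 10\right)} = \frac{1}{\left(-16 - 8000 + 940 - 5200\right) + \left(\left(-2\right) \frac{1}{4} + 10\right)} = \frac{1}{-12276 + \left(- \frac{1}{2} + 10\right)} = \frac{1}{-12276 + \frac{19}{2}} = \frac{1}{- \frac{24533}{2}} = - \frac{2}{24533}$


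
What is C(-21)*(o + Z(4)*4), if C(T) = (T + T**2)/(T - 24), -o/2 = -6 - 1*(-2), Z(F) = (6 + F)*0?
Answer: -224/3 ≈ -74.667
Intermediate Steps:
Z(F) = 0
o = 8 (o = -2*(-6 - 1*(-2)) = -2*(-6 + 2) = -2*(-4) = 8)
C(T) = (T + T**2)/(-24 + T)
C(-21)*(o + Z(4)*4) = (-21*(1 - 21)/(-24 - 21))*(8 + 0*4) = (-21*(-20)/(-45))*(8 + 0) = -21*(-1/45)*(-20)*8 = -28/3*8 = -224/3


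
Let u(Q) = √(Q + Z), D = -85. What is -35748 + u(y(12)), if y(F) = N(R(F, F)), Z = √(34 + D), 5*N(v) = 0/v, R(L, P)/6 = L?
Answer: -35748 + 51^(¼)*√I ≈ -35746.0 + 1.8896*I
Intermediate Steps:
R(L, P) = 6*L
N(v) = 0 (N(v) = (0/v)/5 = (⅕)*0 = 0)
Z = I*√51 (Z = √(34 - 85) = √(-51) = I*√51 ≈ 7.1414*I)
y(F) = 0
u(Q) = √(Q + I*√51)
-35748 + u(y(12)) = -35748 + √(0 + I*√51) = -35748 + √(I*√51) = -35748 + 51^(¼)*√I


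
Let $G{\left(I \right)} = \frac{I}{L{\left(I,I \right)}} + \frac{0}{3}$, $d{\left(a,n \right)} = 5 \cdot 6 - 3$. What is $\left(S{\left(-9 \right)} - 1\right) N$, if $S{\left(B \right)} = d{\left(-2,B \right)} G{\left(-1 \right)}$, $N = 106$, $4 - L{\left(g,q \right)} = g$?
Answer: $- \frac{3392}{5} \approx -678.4$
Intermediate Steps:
$L{\left(g,q \right)} = 4 - g$
$d{\left(a,n \right)} = 27$ ($d{\left(a,n \right)} = 30 - 3 = 27$)
$G{\left(I \right)} = \frac{I}{4 - I}$ ($G{\left(I \right)} = \frac{I}{4 - I} + \frac{0}{3} = \frac{I}{4 - I} + 0 \cdot \frac{1}{3} = \frac{I}{4 - I} + 0 = \frac{I}{4 - I}$)
$S{\left(B \right)} = - \frac{27}{5}$ ($S{\left(B \right)} = 27 \left(\left(-1\right) \left(-1\right) \frac{1}{-4 - 1}\right) = 27 \left(\left(-1\right) \left(-1\right) \frac{1}{-5}\right) = 27 \left(\left(-1\right) \left(-1\right) \left(- \frac{1}{5}\right)\right) = 27 \left(- \frac{1}{5}\right) = - \frac{27}{5}$)
$\left(S{\left(-9 \right)} - 1\right) N = \left(- \frac{27}{5} - 1\right) 106 = \left(- \frac{32}{5}\right) 106 = - \frac{3392}{5}$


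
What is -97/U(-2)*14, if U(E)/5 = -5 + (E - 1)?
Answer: 679/20 ≈ 33.950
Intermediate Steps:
U(E) = -30 + 5*E (U(E) = 5*(-5 + (E - 1)) = 5*(-5 + (-1 + E)) = 5*(-6 + E) = -30 + 5*E)
-97/U(-2)*14 = -97/(-30 + 5*(-2))*14 = -97/(-30 - 10)*14 = -97/(-40)*14 = -97*(-1/40)*14 = (97/40)*14 = 679/20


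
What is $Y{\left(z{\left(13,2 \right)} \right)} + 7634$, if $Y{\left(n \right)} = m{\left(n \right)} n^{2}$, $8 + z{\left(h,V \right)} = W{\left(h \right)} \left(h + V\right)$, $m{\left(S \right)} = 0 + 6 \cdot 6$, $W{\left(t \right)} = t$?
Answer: $1266518$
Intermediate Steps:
$m{\left(S \right)} = 36$ ($m{\left(S \right)} = 0 + 36 = 36$)
$z{\left(h,V \right)} = -8 + h \left(V + h\right)$ ($z{\left(h,V \right)} = -8 + h \left(h + V\right) = -8 + h \left(V + h\right)$)
$Y{\left(n \right)} = 36 n^{2}$
$Y{\left(z{\left(13,2 \right)} \right)} + 7634 = 36 \left(-8 + 13^{2} + 2 \cdot 13\right)^{2} + 7634 = 36 \left(-8 + 169 + 26\right)^{2} + 7634 = 36 \cdot 187^{2} + 7634 = 36 \cdot 34969 + 7634 = 1258884 + 7634 = 1266518$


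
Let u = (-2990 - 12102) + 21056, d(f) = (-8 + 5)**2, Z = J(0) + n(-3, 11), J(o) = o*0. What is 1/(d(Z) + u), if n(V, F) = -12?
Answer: 1/5973 ≈ 0.00016742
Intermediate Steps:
J(o) = 0
Z = -12 (Z = 0 - 12 = -12)
d(f) = 9 (d(f) = (-3)**2 = 9)
u = 5964 (u = -15092 + 21056 = 5964)
1/(d(Z) + u) = 1/(9 + 5964) = 1/5973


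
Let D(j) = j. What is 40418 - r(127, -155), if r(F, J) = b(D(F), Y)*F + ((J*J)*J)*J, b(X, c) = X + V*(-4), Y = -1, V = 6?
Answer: -577173288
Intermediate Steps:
b(X, c) = -24 + X (b(X, c) = X + 6*(-4) = X - 24 = -24 + X)
r(F, J) = J⁴ + F*(-24 + F) (r(F, J) = (-24 + F)*F + ((J*J)*J)*J = F*(-24 + F) + (J²*J)*J = F*(-24 + F) + J³*J = F*(-24 + F) + J⁴ = J⁴ + F*(-24 + F))
40418 - r(127, -155) = 40418 - ((-155)⁴ + 127*(-24 + 127)) = 40418 - (577200625 + 127*103) = 40418 - (577200625 + 13081) = 40418 - 1*577213706 = 40418 - 577213706 = -577173288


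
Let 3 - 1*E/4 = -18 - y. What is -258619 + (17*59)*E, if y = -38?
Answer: -326823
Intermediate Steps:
E = -68 (E = 12 - 4*(-18 - 1*(-38)) = 12 - 4*(-18 + 38) = 12 - 4*20 = 12 - 80 = -68)
-258619 + (17*59)*E = -258619 + (17*59)*(-68) = -258619 + 1003*(-68) = -258619 - 68204 = -326823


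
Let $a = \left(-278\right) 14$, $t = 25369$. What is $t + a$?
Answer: $21477$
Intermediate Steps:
$a = -3892$
$t + a = 25369 - 3892 = 21477$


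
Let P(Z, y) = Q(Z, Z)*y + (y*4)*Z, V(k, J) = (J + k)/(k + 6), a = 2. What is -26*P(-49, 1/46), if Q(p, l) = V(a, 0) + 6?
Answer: 429/4 ≈ 107.25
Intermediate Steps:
V(k, J) = (J + k)/(6 + k)
Q(p, l) = 25/4 (Q(p, l) = (0 + 2)/(6 + 2) + 6 = 2/8 + 6 = (⅛)*2 + 6 = ¼ + 6 = 25/4)
P(Z, y) = 25*y/4 + 4*Z*y (P(Z, y) = 25*y/4 + (y*4)*Z = 25*y/4 + (4*y)*Z = 25*y/4 + 4*Z*y)
-26*P(-49, 1/46) = -13*(25 + 16*(-49))/(2*46) = -13*(25 - 784)/(2*46) = -13*(-759)/(2*46) = -26*(-33/8) = 429/4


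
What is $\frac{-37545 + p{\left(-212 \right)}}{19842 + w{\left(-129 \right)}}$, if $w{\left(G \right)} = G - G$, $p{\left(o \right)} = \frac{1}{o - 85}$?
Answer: $- \frac{5575433}{2946537} \approx -1.8922$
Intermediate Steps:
$p{\left(o \right)} = \frac{1}{-85 + o}$
$w{\left(G \right)} = 0$
$\frac{-37545 + p{\left(-212 \right)}}{19842 + w{\left(-129 \right)}} = \frac{-37545 + \frac{1}{-85 - 212}}{19842 + 0} = \frac{-37545 + \frac{1}{-297}}{19842} = \left(-37545 - \frac{1}{297}\right) \frac{1}{19842} = \left(- \frac{11150866}{297}\right) \frac{1}{19842} = - \frac{5575433}{2946537}$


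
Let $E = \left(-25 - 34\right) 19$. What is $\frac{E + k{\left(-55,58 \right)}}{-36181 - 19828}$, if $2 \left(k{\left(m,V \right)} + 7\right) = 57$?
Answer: $\frac{2199}{112018} \approx 0.019631$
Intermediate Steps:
$k{\left(m,V \right)} = \frac{43}{2}$ ($k{\left(m,V \right)} = -7 + \frac{1}{2} \cdot 57 = -7 + \frac{57}{2} = \frac{43}{2}$)
$E = -1121$ ($E = \left(-59\right) 19 = -1121$)
$\frac{E + k{\left(-55,58 \right)}}{-36181 - 19828} = \frac{-1121 + \frac{43}{2}}{-36181 - 19828} = - \frac{2199}{2 \left(-56009\right)} = \left(- \frac{2199}{2}\right) \left(- \frac{1}{56009}\right) = \frac{2199}{112018}$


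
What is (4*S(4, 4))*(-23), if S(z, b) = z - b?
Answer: 0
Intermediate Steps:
(4*S(4, 4))*(-23) = (4*(4 - 1*4))*(-23) = (4*(4 - 4))*(-23) = (4*0)*(-23) = 0*(-23) = 0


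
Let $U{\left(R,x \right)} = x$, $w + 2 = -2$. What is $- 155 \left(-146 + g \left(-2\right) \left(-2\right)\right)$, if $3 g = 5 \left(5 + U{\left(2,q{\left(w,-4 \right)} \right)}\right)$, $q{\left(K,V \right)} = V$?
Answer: $\frac{64790}{3} \approx 21597.0$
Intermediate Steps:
$w = -4$ ($w = -2 - 2 = -4$)
$g = \frac{5}{3}$ ($g = \frac{5 \left(5 - 4\right)}{3} = \frac{5 \cdot 1}{3} = \frac{1}{3} \cdot 5 = \frac{5}{3} \approx 1.6667$)
$- 155 \left(-146 + g \left(-2\right) \left(-2\right)\right) = - 155 \left(-146 + \frac{5}{3} \left(-2\right) \left(-2\right)\right) = - 155 \left(-146 - - \frac{20}{3}\right) = - 155 \left(-146 + \frac{20}{3}\right) = \left(-155\right) \left(- \frac{418}{3}\right) = \frac{64790}{3}$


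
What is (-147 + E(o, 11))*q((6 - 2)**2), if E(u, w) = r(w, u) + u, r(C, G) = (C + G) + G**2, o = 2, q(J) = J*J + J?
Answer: -34816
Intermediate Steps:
q(J) = J + J**2 (q(J) = J**2 + J = J + J**2)
r(C, G) = C + G + G**2
E(u, w) = w + u**2 + 2*u (E(u, w) = (w + u + u**2) + u = (u + w + u**2) + u = w + u**2 + 2*u)
(-147 + E(o, 11))*q((6 - 2)**2) = (-147 + (11 + 2**2 + 2*2))*((6 - 2)**2*(1 + (6 - 2)**2)) = (-147 + (11 + 4 + 4))*(4**2*(1 + 4**2)) = (-147 + 19)*(16*(1 + 16)) = -2048*17 = -128*272 = -34816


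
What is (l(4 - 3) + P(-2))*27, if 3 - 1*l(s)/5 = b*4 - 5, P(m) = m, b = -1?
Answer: 1566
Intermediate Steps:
l(s) = 60 (l(s) = 15 - 5*(-1*4 - 5) = 15 - 5*(-4 - 5) = 15 - 5*(-9) = 15 + 45 = 60)
(l(4 - 3) + P(-2))*27 = (60 - 2)*27 = 58*27 = 1566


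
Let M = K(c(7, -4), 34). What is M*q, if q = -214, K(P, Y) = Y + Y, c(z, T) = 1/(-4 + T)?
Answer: -14552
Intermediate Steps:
K(P, Y) = 2*Y
M = 68 (M = 2*34 = 68)
M*q = 68*(-214) = -14552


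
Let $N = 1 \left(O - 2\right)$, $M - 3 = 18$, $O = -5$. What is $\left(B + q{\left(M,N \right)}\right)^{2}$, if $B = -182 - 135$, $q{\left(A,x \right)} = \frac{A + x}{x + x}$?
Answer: $101124$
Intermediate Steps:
$M = 21$ ($M = 3 + 18 = 21$)
$N = -7$ ($N = 1 \left(-5 - 2\right) = 1 \left(-7\right) = -7$)
$q{\left(A,x \right)} = \frac{A + x}{2 x}$
$B = -317$
$\left(B + q{\left(M,N \right)}\right)^{2} = \left(-317 + \frac{21 - 7}{2 \left(-7\right)}\right)^{2} = \left(-317 + \frac{1}{2} \left(- \frac{1}{7}\right) 14\right)^{2} = \left(-317 - 1\right)^{2} = \left(-318\right)^{2} = 101124$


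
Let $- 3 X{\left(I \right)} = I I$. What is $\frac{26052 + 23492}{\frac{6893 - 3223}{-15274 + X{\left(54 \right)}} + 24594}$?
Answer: $\frac{402445912}{199775227} \approx 2.0145$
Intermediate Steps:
$X{\left(I \right)} = - \frac{I^{2}}{3}$ ($X{\left(I \right)} = - \frac{I I}{3} = - \frac{I^{2}}{3}$)
$\frac{26052 + 23492}{\frac{6893 - 3223}{-15274 + X{\left(54 \right)}} + 24594} = \frac{26052 + 23492}{\frac{6893 - 3223}{-15274 - \frac{54^{2}}{3}} + 24594} = \frac{49544}{\frac{3670}{-15274 - 972} + 24594} = \frac{49544}{\frac{3670}{-16246} + 24594} = \frac{49544}{3670 \left(- \frac{1}{16246}\right) + 24594} = \frac{49544}{- \frac{1835}{8123} + 24594} = \frac{49544}{\frac{199775227}{8123}} = 49544 \cdot \frac{8123}{199775227} = \frac{402445912}{199775227}$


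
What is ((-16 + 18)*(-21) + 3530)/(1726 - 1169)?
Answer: 3488/557 ≈ 6.2621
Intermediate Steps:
((-16 + 18)*(-21) + 3530)/(1726 - 1169) = (2*(-21) + 3530)/557 = (-42 + 3530)*(1/557) = 3488*(1/557) = 3488/557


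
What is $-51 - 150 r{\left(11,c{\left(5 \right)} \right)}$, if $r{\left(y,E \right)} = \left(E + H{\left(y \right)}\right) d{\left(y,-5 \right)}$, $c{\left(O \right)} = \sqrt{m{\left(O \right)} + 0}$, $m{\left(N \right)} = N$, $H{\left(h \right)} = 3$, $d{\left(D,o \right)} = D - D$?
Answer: $-51$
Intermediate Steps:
$d{\left(D,o \right)} = 0$
$c{\left(O \right)} = \sqrt{O}$ ($c{\left(O \right)} = \sqrt{O + 0} = \sqrt{O}$)
$r{\left(y,E \right)} = 0$ ($r{\left(y,E \right)} = \left(E + 3\right) 0 = \left(3 + E\right) 0 = 0$)
$-51 - 150 r{\left(11,c{\left(5 \right)} \right)} = -51 - 0 = -51 + 0 = -51$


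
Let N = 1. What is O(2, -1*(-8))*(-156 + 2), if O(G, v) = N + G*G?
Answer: -770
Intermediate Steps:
O(G, v) = 1 + G² (O(G, v) = 1 + G*G = 1 + G²)
O(2, -1*(-8))*(-156 + 2) = (1 + 2²)*(-156 + 2) = (1 + 4)*(-154) = 5*(-154) = -770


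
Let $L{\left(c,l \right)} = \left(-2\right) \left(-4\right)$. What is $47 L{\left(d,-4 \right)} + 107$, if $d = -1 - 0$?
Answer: $483$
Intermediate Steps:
$d = -1$ ($d = -1 + 0 = -1$)
$L{\left(c,l \right)} = 8$
$47 L{\left(d,-4 \right)} + 107 = 47 \cdot 8 + 107 = 376 + 107 = 483$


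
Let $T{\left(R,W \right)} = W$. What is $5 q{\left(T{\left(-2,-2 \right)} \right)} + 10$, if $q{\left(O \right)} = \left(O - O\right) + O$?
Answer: $0$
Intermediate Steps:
$q{\left(O \right)} = O$ ($q{\left(O \right)} = 0 + O = O$)
$5 q{\left(T{\left(-2,-2 \right)} \right)} + 10 = 5 \left(-2\right) + 10 = -10 + 10 = 0$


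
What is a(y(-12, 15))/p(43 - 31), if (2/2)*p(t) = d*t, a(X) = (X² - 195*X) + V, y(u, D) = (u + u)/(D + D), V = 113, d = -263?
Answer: -2247/26300 ≈ -0.085437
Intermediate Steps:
y(u, D) = u/D (y(u, D) = (2*u)/((2*D)) = (2*u)*(1/(2*D)) = u/D)
a(X) = 113 + X² - 195*X (a(X) = (X² - 195*X) + 113 = 113 + X² - 195*X)
p(t) = -263*t
a(y(-12, 15))/p(43 - 31) = (113 + (-12/15)² - (-2340)/15)/((-263*(43 - 31))) = (113 + (-12*1/15)² - (-2340)/15)/((-263*12)) = (113 + (-⅘)² - 195*(-⅘))/(-3156) = (113 + 16/25 + 156)*(-1/3156) = (6741/25)*(-1/3156) = -2247/26300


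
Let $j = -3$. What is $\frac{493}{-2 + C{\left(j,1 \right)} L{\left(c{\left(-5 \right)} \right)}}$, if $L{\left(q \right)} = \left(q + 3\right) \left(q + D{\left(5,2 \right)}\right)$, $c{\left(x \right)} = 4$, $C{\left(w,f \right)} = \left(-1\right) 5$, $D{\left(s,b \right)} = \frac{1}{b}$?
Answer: $- \frac{34}{11} \approx -3.0909$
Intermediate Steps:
$C{\left(w,f \right)} = -5$
$L{\left(q \right)} = \left(\frac{1}{2} + q\right) \left(3 + q\right)$ ($L{\left(q \right)} = \left(q + 3\right) \left(q + \frac{1}{2}\right) = \left(3 + q\right) \left(q + \frac{1}{2}\right) = \left(3 + q\right) \left(\frac{1}{2} + q\right) = \left(\frac{1}{2} + q\right) \left(3 + q\right)$)
$\frac{493}{-2 + C{\left(j,1 \right)} L{\left(c{\left(-5 \right)} \right)}} = \frac{493}{-2 - 5 \left(\frac{3}{2} + 4^{2} + \frac{7}{2} \cdot 4\right)} = \frac{493}{-2 - 5 \left(\frac{3}{2} + 16 + 14\right)} = \frac{493}{-2 - \frac{315}{2}} = \frac{493}{- \frac{319}{2}} = 493 \left(- \frac{2}{319}\right) = - \frac{34}{11}$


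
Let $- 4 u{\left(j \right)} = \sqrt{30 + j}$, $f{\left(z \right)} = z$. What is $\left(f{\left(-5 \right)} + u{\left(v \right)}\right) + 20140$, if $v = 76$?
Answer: $20135 - \frac{\sqrt{106}}{4} \approx 20132.0$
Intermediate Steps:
$u{\left(j \right)} = - \frac{\sqrt{30 + j}}{4}$
$\left(f{\left(-5 \right)} + u{\left(v \right)}\right) + 20140 = \left(-5 - \frac{\sqrt{30 + 76}}{4}\right) + 20140 = \left(-5 - \frac{\sqrt{106}}{4}\right) + 20140 = 20135 - \frac{\sqrt{106}}{4}$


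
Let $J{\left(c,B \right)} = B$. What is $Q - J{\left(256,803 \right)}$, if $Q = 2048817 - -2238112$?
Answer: $4286126$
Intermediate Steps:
$Q = 4286929$ ($Q = 2048817 + 2238112 = 4286929$)
$Q - J{\left(256,803 \right)} = 4286929 - 803 = 4286126$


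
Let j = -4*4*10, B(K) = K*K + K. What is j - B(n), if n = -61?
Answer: -3820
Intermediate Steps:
B(K) = K + K**2 (B(K) = K**2 + K = K + K**2)
j = -160 (j = -16*10 = -160)
j - B(n) = -160 - (-61)*(1 - 61) = -160 - (-61)*(-60) = -160 - 1*3660 = -160 - 3660 = -3820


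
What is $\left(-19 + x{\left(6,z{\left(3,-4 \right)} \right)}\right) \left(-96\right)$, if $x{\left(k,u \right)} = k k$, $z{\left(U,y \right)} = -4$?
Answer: $-1632$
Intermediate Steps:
$x{\left(k,u \right)} = k^{2}$
$\left(-19 + x{\left(6,z{\left(3,-4 \right)} \right)}\right) \left(-96\right) = \left(-19 + 6^{2}\right) \left(-96\right) = \left(-19 + 36\right) \left(-96\right) = 17 \left(-96\right) = -1632$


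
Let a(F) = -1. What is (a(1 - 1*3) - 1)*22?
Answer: -44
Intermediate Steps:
(a(1 - 1*3) - 1)*22 = (-1 - 1)*22 = -2*22 = -44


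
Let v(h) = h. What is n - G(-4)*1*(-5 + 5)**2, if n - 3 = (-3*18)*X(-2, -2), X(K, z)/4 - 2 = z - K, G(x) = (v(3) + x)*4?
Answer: -429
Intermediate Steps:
G(x) = 12 + 4*x (G(x) = (3 + x)*4 = 12 + 4*x)
X(K, z) = 8 - 4*K + 4*z (X(K, z) = 8 + 4*(z - K) = 8 + (-4*K + 4*z) = 8 - 4*K + 4*z)
n = -429 (n = 3 + (-3*18)*(8 - 4*(-2) + 4*(-2)) = 3 - 54*(8 + 8 - 8) = 3 - 54*8 = 3 - 432 = -429)
n - G(-4)*1*(-5 + 5)**2 = -429 - (12 + 4*(-4))*1*(-5 + 5)**2 = -429 - (12 - 16)*1*0**2 = -429 - (-4*1)*0 = -429 - (-4)*0 = -429 - 1*0 = -429 + 0 = -429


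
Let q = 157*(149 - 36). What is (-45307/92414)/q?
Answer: -45307/1639516774 ≈ -2.7634e-5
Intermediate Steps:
q = 17741 (q = 157*113 = 17741)
(-45307/92414)/q = -45307/92414/17741 = -45307*1/92414*(1/17741) = -45307/92414*1/17741 = -45307/1639516774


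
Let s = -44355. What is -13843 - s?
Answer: 30512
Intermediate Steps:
-13843 - s = -13843 - 1*(-44355) = -13843 + 44355 = 30512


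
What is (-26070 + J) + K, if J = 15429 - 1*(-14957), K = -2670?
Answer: 1646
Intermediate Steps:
J = 30386 (J = 15429 + 14957 = 30386)
(-26070 + J) + K = (-26070 + 30386) - 2670 = 4316 - 2670 = 1646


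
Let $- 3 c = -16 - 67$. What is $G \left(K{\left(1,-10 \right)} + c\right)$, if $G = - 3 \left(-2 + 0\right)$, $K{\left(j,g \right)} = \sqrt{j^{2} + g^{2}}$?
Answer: $166 + 6 \sqrt{101} \approx 226.3$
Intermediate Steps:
$K{\left(j,g \right)} = \sqrt{g^{2} + j^{2}}$
$G = 6$ ($G = \left(-3\right) \left(-2\right) = 6$)
$c = \frac{83}{3}$ ($c = - \frac{-16 - 67}{3} = \left(- \frac{1}{3}\right) \left(-83\right) = \frac{83}{3} \approx 27.667$)
$G \left(K{\left(1,-10 \right)} + c\right) = 6 \left(\sqrt{\left(-10\right)^{2} + 1^{2}} + \frac{83}{3}\right) = 6 \left(\sqrt{100 + 1} + \frac{83}{3}\right) = 6 \left(\sqrt{101} + \frac{83}{3}\right) = 6 \left(\frac{83}{3} + \sqrt{101}\right) = 166 + 6 \sqrt{101}$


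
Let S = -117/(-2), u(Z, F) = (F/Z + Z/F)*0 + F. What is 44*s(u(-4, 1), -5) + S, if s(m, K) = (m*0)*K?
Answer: 117/2 ≈ 58.500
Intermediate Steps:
u(Z, F) = F (u(Z, F) = 0 + F = F)
s(m, K) = 0 (s(m, K) = 0*K = 0)
S = 117/2 (S = -117*(-1/2) = 117/2 ≈ 58.500)
44*s(u(-4, 1), -5) + S = 44*0 + 117/2 = 0 + 117/2 = 117/2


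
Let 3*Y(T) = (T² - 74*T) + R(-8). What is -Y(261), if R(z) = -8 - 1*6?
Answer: -48793/3 ≈ -16264.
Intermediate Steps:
R(z) = -14 (R(z) = -8 - 6 = -14)
Y(T) = -14/3 - 74*T/3 + T²/3 (Y(T) = ((T² - 74*T) - 14)/3 = (-14 + T² - 74*T)/3 = -14/3 - 74*T/3 + T²/3)
-Y(261) = -(-14/3 - 74/3*261 + (⅓)*261²) = -(-14/3 - 6438 + (⅓)*68121) = -(-14/3 - 6438 + 22707) = -1*48793/3 = -48793/3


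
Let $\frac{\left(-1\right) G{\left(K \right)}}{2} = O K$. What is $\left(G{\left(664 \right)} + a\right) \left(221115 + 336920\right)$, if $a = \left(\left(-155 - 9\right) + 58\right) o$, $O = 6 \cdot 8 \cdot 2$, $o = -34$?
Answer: $-69131607940$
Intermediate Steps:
$O = 96$ ($O = 48 \cdot 2 = 96$)
$G{\left(K \right)} = - 192 K$ ($G{\left(K \right)} = - 2 \cdot 96 K = - 192 K$)
$a = 3604$ ($a = \left(\left(-155 - 9\right) + 58\right) \left(-34\right) = \left(-164 + 58\right) \left(-34\right) = \left(-106\right) \left(-34\right) = 3604$)
$\left(G{\left(664 \right)} + a\right) \left(221115 + 336920\right) = \left(\left(-192\right) 664 + 3604\right) \left(221115 + 336920\right) = \left(-127488 + 3604\right) 558035 = \left(-123884\right) 558035 = -69131607940$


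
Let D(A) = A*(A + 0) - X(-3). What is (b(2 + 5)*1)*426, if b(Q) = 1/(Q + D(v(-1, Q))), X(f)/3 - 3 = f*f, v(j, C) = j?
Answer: -213/14 ≈ -15.214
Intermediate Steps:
X(f) = 9 + 3*f² (X(f) = 9 + 3*(f*f) = 9 + 3*f²)
D(A) = -36 + A² (D(A) = A*(A + 0) - (9 + 3*(-3)²) = A*A - (9 + 3*9) = A² - (9 + 27) = A² - 1*36 = A² - 36 = -36 + A²)
b(Q) = 1/(-35 + Q) (b(Q) = 1/(Q + (-36 + (-1)²)) = 1/(Q + (-36 + 1)) = 1/(Q - 35) = 1/(-35 + Q))
(b(2 + 5)*1)*426 = (1/(-35 + (2 + 5)))*426 = (1/(-35 + 7))*426 = (1/(-28))*426 = -1/28*1*426 = -1/28*426 = -213/14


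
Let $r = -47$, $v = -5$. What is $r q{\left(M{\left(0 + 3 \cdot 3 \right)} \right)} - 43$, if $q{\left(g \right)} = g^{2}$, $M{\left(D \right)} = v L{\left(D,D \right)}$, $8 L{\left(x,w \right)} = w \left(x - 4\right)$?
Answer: $- \frac{2382127}{64} \approx -37221.0$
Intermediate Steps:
$L{\left(x,w \right)} = \frac{w \left(-4 + x\right)}{8}$ ($L{\left(x,w \right)} = \frac{w \left(x - 4\right)}{8} = \frac{w \left(-4 + x\right)}{8}$)
$M{\left(D \right)} = - \frac{5 D \left(-4 + D\right)}{8}$ ($M{\left(D \right)} = - 5 \frac{D \left(-4 + D\right)}{8} = - \frac{5 D \left(-4 + D\right)}{8}$)
$r q{\left(M{\left(0 + 3 \cdot 3 \right)} \right)} - 43 = - 47 \left(\frac{5 \left(0 + 3 \cdot 3\right) \left(4 - \left(0 + 3 \cdot 3\right)\right)}{8}\right)^{2} - 43 = - 47 \left(\frac{5 \left(0 + 9\right) \left(4 - \left(0 + 9\right)\right)}{8}\right)^{2} - 43 = - 47 \left(\frac{5}{8} \cdot 9 \left(4 - 9\right)\right)^{2} - 43 = - 47 \left(\frac{5}{8} \cdot 9 \left(-5\right)\right)^{2} - 43 = - 47 \left(- \frac{225}{8}\right)^{2} - 43 = \left(-47\right) \frac{50625}{64} - 43 = - \frac{2379375}{64} - 43 = - \frac{2382127}{64}$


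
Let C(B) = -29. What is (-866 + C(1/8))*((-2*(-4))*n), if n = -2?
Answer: 14320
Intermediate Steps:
(-866 + C(1/8))*((-2*(-4))*n) = (-866 - 29)*(-2*(-4)*(-2)) = -7160*(-2) = -895*(-16) = 14320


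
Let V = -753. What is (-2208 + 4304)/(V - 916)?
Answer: -2096/1669 ≈ -1.2558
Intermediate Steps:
(-2208 + 4304)/(V - 916) = (-2208 + 4304)/(-753 - 916) = 2096/(-1669) = 2096*(-1/1669) = -2096/1669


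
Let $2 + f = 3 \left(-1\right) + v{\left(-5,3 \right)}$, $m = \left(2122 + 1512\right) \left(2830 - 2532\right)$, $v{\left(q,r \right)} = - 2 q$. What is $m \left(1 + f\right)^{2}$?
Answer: $38985552$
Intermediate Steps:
$m = 1082932$ ($m = 3634 \cdot 298 = 1082932$)
$f = 5$ ($f = -2 + \left(3 \left(-1\right) - -10\right) = -2 + \left(-3 + 10\right) = -2 + 7 = 5$)
$m \left(1 + f\right)^{2} = 1082932 \left(1 + 5\right)^{2} = 1082932 \cdot 6^{2} = 1082932 \cdot 36 = 38985552$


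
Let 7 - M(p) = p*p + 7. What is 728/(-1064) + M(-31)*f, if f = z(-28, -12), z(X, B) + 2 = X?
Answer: 547757/19 ≈ 28829.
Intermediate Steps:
z(X, B) = -2 + X
f = -30 (f = -2 - 28 = -30)
M(p) = -p**2 (M(p) = 7 - (p*p + 7) = 7 - (p**2 + 7) = 7 - (7 + p**2) = 7 + (-7 - p**2) = -p**2)
728/(-1064) + M(-31)*f = 728/(-1064) - 1*(-31)**2*(-30) = 728*(-1/1064) - 1*961*(-30) = -13/19 - 961*(-30) = -13/19 + 28830 = 547757/19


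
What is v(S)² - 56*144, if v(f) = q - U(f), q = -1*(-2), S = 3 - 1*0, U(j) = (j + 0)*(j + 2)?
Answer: -7895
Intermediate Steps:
U(j) = j*(2 + j)
S = 3 (S = 3 + 0 = 3)
q = 2
v(f) = 2 - f*(2 + f)
v(S)² - 56*144 = (2 - 1*3*(2 + 3))² - 56*144 = (2 - 1*3*5)² - 1*8064 = (2 - 15)² - 8064 = (-13)² - 8064 = 169 - 8064 = -7895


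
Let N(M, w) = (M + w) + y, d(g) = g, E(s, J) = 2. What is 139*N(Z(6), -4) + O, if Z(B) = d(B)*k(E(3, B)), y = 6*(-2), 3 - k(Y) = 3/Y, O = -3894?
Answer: -4867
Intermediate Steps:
k(Y) = 3 - 3/Y
y = -12
Z(B) = 3*B/2 (Z(B) = B*(3 - 3/2) = B*(3/2) = 3*B/2)
N(M, w) = -12 + M + w (N(M, w) = (M + w) - 12 = -12 + M + w)
139*N(Z(6), -4) + O = 139*(-12 + (3/2)*6 - 4) - 3894 = 139*(-12 + 9 - 4) - 3894 = 139*(-7) - 3894 = -973 - 3894 = -4867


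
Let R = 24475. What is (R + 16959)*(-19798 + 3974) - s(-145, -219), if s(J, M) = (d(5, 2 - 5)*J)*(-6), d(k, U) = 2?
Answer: -655653356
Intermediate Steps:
s(J, M) = -12*J (s(J, M) = (2*J)*(-6) = -12*J)
(R + 16959)*(-19798 + 3974) - s(-145, -219) = (24475 + 16959)*(-19798 + 3974) - (-12)*(-145) = 41434*(-15824) - 1*1740 = -655651616 - 1740 = -655653356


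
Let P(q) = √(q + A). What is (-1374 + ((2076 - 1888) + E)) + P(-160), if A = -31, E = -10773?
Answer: -11959 + I*√191 ≈ -11959.0 + 13.82*I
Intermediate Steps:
P(q) = √(-31 + q) (P(q) = √(q - 31) = √(-31 + q))
(-1374 + ((2076 - 1888) + E)) + P(-160) = (-1374 + ((2076 - 1888) - 10773)) + √(-31 - 160) = (-1374 + (188 - 10773)) + √(-191) = (-1374 - 10585) + I*√191 = -11959 + I*√191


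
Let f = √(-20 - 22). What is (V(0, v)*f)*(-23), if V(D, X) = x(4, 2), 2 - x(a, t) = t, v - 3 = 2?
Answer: 0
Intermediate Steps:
v = 5 (v = 3 + 2 = 5)
x(a, t) = 2 - t
V(D, X) = 0 (V(D, X) = 2 - 1*2 = 2 - 2 = 0)
f = I*√42 (f = √(-42) = I*√42 ≈ 6.4807*I)
(V(0, v)*f)*(-23) = (0*(I*√42))*(-23) = 0*(-23) = 0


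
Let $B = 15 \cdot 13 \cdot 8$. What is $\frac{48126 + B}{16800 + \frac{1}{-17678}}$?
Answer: $\frac{878349108}{296990399} \approx 2.9575$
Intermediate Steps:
$B = 1560$ ($B = 195 \cdot 8 = 1560$)
$\frac{48126 + B}{16800 + \frac{1}{-17678}} = \frac{48126 + 1560}{16800 + \frac{1}{-17678}} = \frac{49686}{16800 - \frac{1}{17678}} = \frac{49686}{\frac{296990399}{17678}} = 49686 \cdot \frac{17678}{296990399} = \frac{878349108}{296990399}$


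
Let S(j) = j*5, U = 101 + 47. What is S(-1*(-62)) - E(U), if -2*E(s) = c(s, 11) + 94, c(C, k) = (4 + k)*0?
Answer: 357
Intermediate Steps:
c(C, k) = 0
U = 148
E(s) = -47 (E(s) = -(0 + 94)/2 = -½*94 = -47)
S(j) = 5*j
S(-1*(-62)) - E(U) = 5*(-1*(-62)) - 1*(-47) = 5*62 + 47 = 310 + 47 = 357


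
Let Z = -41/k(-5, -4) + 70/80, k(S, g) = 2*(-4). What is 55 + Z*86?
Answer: 571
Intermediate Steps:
k(S, g) = -8
Z = 6 (Z = -41/(-8) + 70/80 = -41*(-⅛) + 70*(1/80) = 41/8 + 7/8 = 6)
55 + Z*86 = 55 + 6*86 = 55 + 516 = 571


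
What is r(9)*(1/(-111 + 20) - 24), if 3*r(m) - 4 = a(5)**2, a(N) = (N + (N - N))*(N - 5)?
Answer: -8740/273 ≈ -32.015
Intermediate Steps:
a(N) = N*(-5 + N) (a(N) = (N + 0)*(-5 + N) = N*(-5 + N))
r(m) = 4/3 (r(m) = 4/3 + (5*(-5 + 5))**2/3 = 4/3 + (5*0)**2/3 = 4/3 + (1/3)*0**2 = 4/3 + (1/3)*0 = 4/3 + 0 = 4/3)
r(9)*(1/(-111 + 20) - 24) = 4*(1/(-111 + 20) - 24)/3 = 4*(1/(-91) - 24)/3 = 4*(-1/91 - 24)/3 = (4/3)*(-2185/91) = -8740/273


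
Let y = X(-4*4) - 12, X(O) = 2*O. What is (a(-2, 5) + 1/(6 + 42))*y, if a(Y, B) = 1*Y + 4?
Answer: -1067/12 ≈ -88.917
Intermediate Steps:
a(Y, B) = 4 + Y (a(Y, B) = Y + 4 = 4 + Y)
y = -44 (y = 2*(-4*4) - 12 = 2*(-16) - 12 = -32 - 12 = -44)
(a(-2, 5) + 1/(6 + 42))*y = ((4 - 2) + 1/(6 + 42))*(-44) = (2 + 1/48)*(-44) = (97/48)*(-44) = -1067/12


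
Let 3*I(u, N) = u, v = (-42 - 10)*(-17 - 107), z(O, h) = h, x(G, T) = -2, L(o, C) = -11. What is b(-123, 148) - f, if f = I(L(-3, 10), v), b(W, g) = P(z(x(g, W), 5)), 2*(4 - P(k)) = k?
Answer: 31/6 ≈ 5.1667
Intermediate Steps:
P(k) = 4 - k/2
b(W, g) = 3/2 (b(W, g) = 4 - ½*5 = 4 - 5/2 = 3/2)
v = 6448 (v = -52*(-124) = 6448)
I(u, N) = u/3
f = -11/3 (f = (⅓)*(-11) = -11/3 ≈ -3.6667)
b(-123, 148) - f = 3/2 - 1*(-11/3) = 3/2 + 11/3 = 31/6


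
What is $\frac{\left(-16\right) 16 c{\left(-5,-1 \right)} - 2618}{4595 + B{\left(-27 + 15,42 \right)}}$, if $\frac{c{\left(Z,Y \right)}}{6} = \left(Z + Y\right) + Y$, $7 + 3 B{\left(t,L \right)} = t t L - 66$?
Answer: $\frac{12201}{9880} \approx 1.2349$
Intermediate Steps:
$B{\left(t,L \right)} = - \frac{73}{3} + \frac{L t^{2}}{3}$ ($B{\left(t,L \right)} = - \frac{7}{3} + \frac{t t L - 66}{3} = - \frac{7}{3} + \frac{t^{2} L - 66}{3} = - \frac{7}{3} + \frac{L t^{2} - 66}{3} = - \frac{7}{3} + \frac{-66 + L t^{2}}{3} = - \frac{7}{3} + \left(-22 + \frac{L t^{2}}{3}\right) = - \frac{73}{3} + \frac{L t^{2}}{3}$)
$c{\left(Z,Y \right)} = 6 Z + 12 Y$ ($c{\left(Z,Y \right)} = 6 \left(\left(Z + Y\right) + Y\right) = 6 \left(\left(Y + Z\right) + Y\right) = 6 \left(Z + 2 Y\right) = 6 Z + 12 Y$)
$\frac{\left(-16\right) 16 c{\left(-5,-1 \right)} - 2618}{4595 + B{\left(-27 + 15,42 \right)}} = \frac{\left(-16\right) 16 \left(6 \left(-5\right) + 12 \left(-1\right)\right) - 2618}{4595 - \left(\frac{73}{3} - 14 \left(-27 + 15\right)^{2}\right)} = \frac{- 256 \left(-30 - 12\right) - 2618}{4595 - \left(\frac{73}{3} - 14 \left(-12\right)^{2}\right)} = \frac{\left(-256\right) \left(-42\right) - 2618}{4595 - \left(\frac{73}{3} - 2016\right)} = \frac{10752 - 2618}{4595 + \left(- \frac{73}{3} + 2016\right)} = \frac{8134}{4595 + \frac{5975}{3}} = \frac{8134}{\frac{19760}{3}} = 8134 \cdot \frac{3}{19760} = \frac{12201}{9880}$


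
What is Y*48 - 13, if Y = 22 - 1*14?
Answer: 371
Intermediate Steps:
Y = 8 (Y = 22 - 14 = 8)
Y*48 - 13 = 8*48 - 13 = 384 - 13 = 371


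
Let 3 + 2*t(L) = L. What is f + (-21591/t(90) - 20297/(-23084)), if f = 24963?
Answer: 564808565/23084 ≈ 24468.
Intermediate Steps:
t(L) = -3/2 + L/2
f + (-21591/t(90) - 20297/(-23084)) = 24963 + (-21591/(-3/2 + (½)*90) - 20297/(-23084)) = 24963 + (-21591/(-3/2 + 45) - 20297*(-1/23084)) = 24963 + (-21591/87/2 + 20297/23084) = 24963 + (-21591*2/87 + 20297/23084) = 24963 + (-14394/29 + 20297/23084) = 24963 - 11437327/23084 = 564808565/23084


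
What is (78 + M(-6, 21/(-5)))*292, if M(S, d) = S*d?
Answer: 150672/5 ≈ 30134.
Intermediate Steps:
(78 + M(-6, 21/(-5)))*292 = (78 - 126/(-5))*292 = (78 - 126*(-1)/5)*292 = (78 - 6*(-21/5))*292 = (78 + 126/5)*292 = (516/5)*292 = 150672/5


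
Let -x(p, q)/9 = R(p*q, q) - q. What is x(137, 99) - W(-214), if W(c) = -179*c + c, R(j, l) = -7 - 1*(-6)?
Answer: -37192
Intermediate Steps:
R(j, l) = -1 (R(j, l) = -7 + 6 = -1)
x(p, q) = 9 + 9*q (x(p, q) = -9*(-1 - q) = 9 + 9*q)
W(c) = -178*c
x(137, 99) - W(-214) = (9 + 9*99) - (-178)*(-214) = (9 + 891) - 1*38092 = 900 - 38092 = -37192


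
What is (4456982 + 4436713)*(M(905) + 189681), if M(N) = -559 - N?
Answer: 1673944591815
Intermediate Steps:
(4456982 + 4436713)*(M(905) + 189681) = (4456982 + 4436713)*((-559 - 1*905) + 189681) = 8893695*((-559 - 905) + 189681) = 8893695*(-1464 + 189681) = 8893695*188217 = 1673944591815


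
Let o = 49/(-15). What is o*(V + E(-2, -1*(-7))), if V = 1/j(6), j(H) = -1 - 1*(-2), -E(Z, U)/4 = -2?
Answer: -147/5 ≈ -29.400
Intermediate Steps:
E(Z, U) = 8 (E(Z, U) = -4*(-2) = 8)
j(H) = 1 (j(H) = -1 + 2 = 1)
o = -49/15 (o = 49*(-1/15) = -49/15 ≈ -3.2667)
V = 1 (V = 1/1 = 1)
o*(V + E(-2, -1*(-7))) = -49*(1 + 8)/15 = -49/15*9 = -147/5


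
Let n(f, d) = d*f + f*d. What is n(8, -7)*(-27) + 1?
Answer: 3025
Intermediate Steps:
n(f, d) = 2*d*f (n(f, d) = d*f + d*f = 2*d*f)
n(8, -7)*(-27) + 1 = (2*(-7)*8)*(-27) + 1 = -112*(-27) + 1 = 3024 + 1 = 3025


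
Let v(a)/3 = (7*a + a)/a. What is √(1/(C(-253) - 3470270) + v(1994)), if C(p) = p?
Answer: √5899361509677/495789 ≈ 4.8990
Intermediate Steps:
v(a) = 24 (v(a) = 3*((7*a + a)/a) = 3*((8*a)/a) = 3*8 = 24)
√(1/(C(-253) - 3470270) + v(1994)) = √(1/(-253 - 3470270) + 24) = √(1/(-3470523) + 24) = √(-1/3470523 + 24) = √(83292551/3470523) = √5899361509677/495789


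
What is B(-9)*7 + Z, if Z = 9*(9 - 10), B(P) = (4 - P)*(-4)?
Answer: -373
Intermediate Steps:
B(P) = -16 + 4*P
Z = -9 (Z = 9*(-1) = -9)
B(-9)*7 + Z = (-16 + 4*(-9))*7 - 9 = (-16 - 36)*7 - 9 = -52*7 - 9 = -364 - 9 = -373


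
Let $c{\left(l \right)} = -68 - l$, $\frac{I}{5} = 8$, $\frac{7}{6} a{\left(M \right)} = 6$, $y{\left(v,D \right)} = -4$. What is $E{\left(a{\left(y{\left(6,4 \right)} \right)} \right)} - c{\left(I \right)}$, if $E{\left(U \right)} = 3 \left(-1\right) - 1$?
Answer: $104$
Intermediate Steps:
$a{\left(M \right)} = \frac{36}{7}$ ($a{\left(M \right)} = \frac{6}{7} \cdot 6 = \frac{36}{7}$)
$E{\left(U \right)} = -4$ ($E{\left(U \right)} = -3 - 1 = -4$)
$I = 40$ ($I = 5 \cdot 8 = 40$)
$E{\left(a{\left(y{\left(6,4 \right)} \right)} \right)} - c{\left(I \right)} = -4 - \left(-68 - 40\right) = -4 - -108 = -4 + 108 = 104$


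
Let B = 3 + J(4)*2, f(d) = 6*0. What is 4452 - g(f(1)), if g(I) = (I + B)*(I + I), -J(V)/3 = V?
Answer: 4452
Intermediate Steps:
f(d) = 0
J(V) = -3*V
B = -21 (B = 3 - 3*4*2 = 3 - 12*2 = 3 - 24 = -21)
g(I) = 2*I*(-21 + I) (g(I) = (I - 21)*(I + I) = (-21 + I)*(2*I) = 2*I*(-21 + I))
4452 - g(f(1)) = 4452 - 2*0*(-21 + 0) = 4452 - 2*0*(-21) = 4452 - 1*0 = 4452 + 0 = 4452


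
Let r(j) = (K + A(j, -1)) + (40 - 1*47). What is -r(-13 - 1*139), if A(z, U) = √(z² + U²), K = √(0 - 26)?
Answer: 7 - √23105 - I*√26 ≈ -145.0 - 5.099*I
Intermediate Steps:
K = I*√26 (K = √(-26) = I*√26 ≈ 5.099*I)
A(z, U) = √(U² + z²)
r(j) = -7 + √(1 + j²) + I*√26 (r(j) = (I*√26 + √((-1)² + j²)) + (40 - 1*47) = (I*√26 + √(1 + j²)) + (40 - 47) = (√(1 + j²) + I*√26) - 7 = -7 + √(1 + j²) + I*√26)
-r(-13 - 1*139) = -(-7 + √(1 + (-13 - 1*139)²) + I*√26) = -(-7 + √(1 + (-13 - 139)²) + I*√26) = -(-7 + √(1 + (-152)²) + I*√26) = -(-7 + √(1 + 23104) + I*√26) = -(-7 + √23105 + I*√26) = 7 - √23105 - I*√26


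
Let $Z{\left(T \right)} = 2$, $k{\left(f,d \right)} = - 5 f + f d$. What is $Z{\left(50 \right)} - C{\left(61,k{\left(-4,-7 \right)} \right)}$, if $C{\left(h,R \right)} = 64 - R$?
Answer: $-14$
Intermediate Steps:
$k{\left(f,d \right)} = - 5 f + d f$
$Z{\left(50 \right)} - C{\left(61,k{\left(-4,-7 \right)} \right)} = 2 - \left(64 - - 4 \left(-5 - 7\right)\right) = 2 - \left(64 - \left(-4\right) \left(-12\right)\right) = 2 - \left(64 - 48\right) = 2 - 16 = -14$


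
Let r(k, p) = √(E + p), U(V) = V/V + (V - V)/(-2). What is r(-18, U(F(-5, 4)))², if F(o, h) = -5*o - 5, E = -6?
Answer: -5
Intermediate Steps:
F(o, h) = -5 - 5*o
U(V) = 1 (U(V) = 1 + 0*(-½) = 1 + 0 = 1)
r(k, p) = √(-6 + p)
r(-18, U(F(-5, 4)))² = (√(-6 + 1))² = (√(-5))² = (I*√5)² = -5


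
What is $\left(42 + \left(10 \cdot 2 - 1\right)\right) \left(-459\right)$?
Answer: $-27999$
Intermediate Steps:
$\left(42 + \left(10 \cdot 2 - 1\right)\right) \left(-459\right) = \left(42 + \left(20 - 1\right)\right) \left(-459\right) = \left(42 + 19\right) \left(-459\right) = 61 \left(-459\right) = -27999$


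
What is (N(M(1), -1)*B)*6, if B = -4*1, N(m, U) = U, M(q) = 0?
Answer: 24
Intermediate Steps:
B = -4
(N(M(1), -1)*B)*6 = -1*(-4)*6 = 4*6 = 24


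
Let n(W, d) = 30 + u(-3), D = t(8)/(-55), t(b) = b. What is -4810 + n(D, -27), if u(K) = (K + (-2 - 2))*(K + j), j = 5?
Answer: -4794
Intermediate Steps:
u(K) = (-4 + K)*(5 + K) (u(K) = (K + (-2 - 2))*(K + 5) = (K - 4)*(5 + K) = (-4 + K)*(5 + K))
D = -8/55 (D = 8/(-55) = 8*(-1/55) = -8/55 ≈ -0.14545)
n(W, d) = 16 (n(W, d) = 30 + (-20 - 3 + (-3)²) = 30 + (-20 - 3 + 9) = 30 - 14 = 16)
-4810 + n(D, -27) = -4810 + 16 = -4794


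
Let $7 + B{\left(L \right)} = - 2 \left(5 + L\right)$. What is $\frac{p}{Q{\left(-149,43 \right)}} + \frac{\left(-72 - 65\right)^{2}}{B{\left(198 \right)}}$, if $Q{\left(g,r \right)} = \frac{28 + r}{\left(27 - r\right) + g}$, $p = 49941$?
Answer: $- \frac{3404562044}{29323} \approx -1.1611 \cdot 10^{5}$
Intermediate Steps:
$Q{\left(g,r \right)} = \frac{28 + r}{27 + g - r}$
$B{\left(L \right)} = -17 - 2 L$ ($B{\left(L \right)} = -7 - 2 \left(5 + L\right) = -7 - \left(10 + 2 L\right) = -17 - 2 L$)
$\frac{p}{Q{\left(-149,43 \right)}} + \frac{\left(-72 - 65\right)^{2}}{B{\left(198 \right)}} = \frac{49941}{\frac{1}{27 - 149 - 43} \left(28 + 43\right)} + \frac{\left(-72 - 65\right)^{2}}{-17 - 396} = \frac{49941}{\frac{1}{27 - 149 - 43} \cdot 71} + \frac{\left(-137\right)^{2}}{-17 - 396} = \frac{49941}{\frac{1}{-165} \cdot 71} + \frac{18769}{-413} = \frac{49941}{\left(- \frac{1}{165}\right) 71} + 18769 \left(- \frac{1}{413}\right) = \frac{49941}{- \frac{71}{165}} - \frac{18769}{413} = 49941 \left(- \frac{165}{71}\right) - \frac{18769}{413} = - \frac{8240265}{71} - \frac{18769}{413} = - \frac{3404562044}{29323}$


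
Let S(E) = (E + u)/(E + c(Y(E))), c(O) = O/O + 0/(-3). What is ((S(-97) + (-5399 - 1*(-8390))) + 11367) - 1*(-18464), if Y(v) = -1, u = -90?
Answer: 3151099/96 ≈ 32824.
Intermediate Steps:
c(O) = 1 (c(O) = 1 + 0*(-1/3) = 1 + 0 = 1)
S(E) = (-90 + E)/(1 + E) (S(E) = (E - 90)/(E + 1) = (-90 + E)/(1 + E))
((S(-97) + (-5399 - 1*(-8390))) + 11367) - 1*(-18464) = (((-90 - 97)/(1 - 97) + (-5399 - 1*(-8390))) + 11367) - 1*(-18464) = ((-187/(-96) + (-5399 + 8390)) + 11367) + 18464 = ((-1/96*(-187) + 2991) + 11367) + 18464 = ((187/96 + 2991) + 11367) + 18464 = (287323/96 + 11367) + 18464 = 1378555/96 + 18464 = 3151099/96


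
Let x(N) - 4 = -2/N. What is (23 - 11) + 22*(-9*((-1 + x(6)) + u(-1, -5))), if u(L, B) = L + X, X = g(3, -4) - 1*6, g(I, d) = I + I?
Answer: -318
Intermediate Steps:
g(I, d) = 2*I
x(N) = 4 - 2/N
X = 0 (X = 2*3 - 1*6 = 6 - 6 = 0)
u(L, B) = L (u(L, B) = L + 0 = L)
(23 - 11) + 22*(-9*((-1 + x(6)) + u(-1, -5))) = (23 - 11) + 22*(-9*((-1 + (4 - 2/6)) - 1)) = 12 + 22*(-9*((-1 + (4 - 2*⅙)) - 1)) = 12 + 22*(-9*((-1 + (4 - ⅓)) - 1)) = 12 + 22*(-9*((-1 + 11/3) - 1)) = 12 + 22*(-9*(8/3 - 1)) = 12 + 22*(-9*5/3) = 12 + 22*(-15) = 12 - 330 = -318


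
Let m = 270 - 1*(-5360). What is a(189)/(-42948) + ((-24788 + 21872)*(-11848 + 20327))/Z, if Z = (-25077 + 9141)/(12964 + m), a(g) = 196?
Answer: 205672720597397/7129368 ≈ 2.8849e+7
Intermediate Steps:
m = 5630 (m = 270 + 5360 = 5630)
Z = -2656/3099 (Z = (-25077 + 9141)/(12964 + 5630) = -15936/18594 = -15936*1/18594 = -2656/3099 ≈ -0.85705)
a(189)/(-42948) + ((-24788 + 21872)*(-11848 + 20327))/Z = 196/(-42948) + ((-24788 + 21872)*(-11848 + 20327))/(-2656/3099) = 196*(-1/42948) - 2916*8479*(-3099/2656) = -49/10737 - 24724764*(-3099/2656) = -49/10737 + 19155510909/664 = 205672720597397/7129368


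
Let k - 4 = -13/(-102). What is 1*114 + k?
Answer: 12049/102 ≈ 118.13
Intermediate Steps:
k = 421/102 (k = 4 - 13/(-102) = 4 - 13*(-1/102) = 4 + 13/102 = 421/102 ≈ 4.1274)
1*114 + k = 1*114 + 421/102 = 114 + 421/102 = 12049/102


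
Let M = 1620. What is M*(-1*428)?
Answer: -693360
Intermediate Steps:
M*(-1*428) = 1620*(-1*428) = 1620*(-428) = -693360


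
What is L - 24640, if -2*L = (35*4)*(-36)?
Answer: -22120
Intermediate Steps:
L = 2520 (L = -35*4*(-36)/2 = -70*(-36) = -½*(-5040) = 2520)
L - 24640 = 2520 - 24640 = -22120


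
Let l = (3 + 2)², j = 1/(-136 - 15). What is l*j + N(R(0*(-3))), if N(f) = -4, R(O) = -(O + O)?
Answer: -629/151 ≈ -4.1656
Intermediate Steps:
R(O) = -2*O
j = -1/151 (j = 1/(-151) = -1/151 ≈ -0.0066225)
l = 25 (l = 5² = 25)
l*j + N(R(0*(-3))) = 25*(-1/151) - 4 = -25/151 - 4 = -629/151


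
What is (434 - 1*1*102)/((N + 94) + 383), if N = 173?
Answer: 166/325 ≈ 0.51077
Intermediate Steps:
(434 - 1*1*102)/((N + 94) + 383) = (434 - 1*1*102)/((173 + 94) + 383) = (434 - 1*102)/(267 + 383) = (434 - 102)/650 = 332*(1/650) = 166/325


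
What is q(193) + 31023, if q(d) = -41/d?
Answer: 5987398/193 ≈ 31023.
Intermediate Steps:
q(193) + 31023 = -41/193 + 31023 = 5987398/193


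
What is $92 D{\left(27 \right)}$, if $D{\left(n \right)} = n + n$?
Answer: $4968$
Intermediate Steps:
$D{\left(n \right)} = 2 n$
$92 D{\left(27 \right)} = 92 \cdot 2 \cdot 27 = 92 \cdot 54 = 4968$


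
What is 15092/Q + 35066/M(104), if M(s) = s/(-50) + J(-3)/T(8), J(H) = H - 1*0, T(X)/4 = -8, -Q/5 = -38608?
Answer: -1353822132703/76685140 ≈ -17654.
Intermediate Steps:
Q = 193040 (Q = -5*(-38608) = 193040)
T(X) = -32 (T(X) = 4*(-8) = -32)
J(H) = H (J(H) = H + 0 = H)
M(s) = 3/32 - s/50 (M(s) = s/(-50) - 3/(-32) = s*(-1/50) - 3*(-1/32) = -s/50 + 3/32 = 3/32 - s/50)
15092/Q + 35066/M(104) = 15092/193040 + 35066/(3/32 - 1/50*104) = 15092*(1/193040) + 35066/(3/32 - 52/25) = 3773/48260 + 35066/(-1589/800) = 3773/48260 + 35066*(-800/1589) = 3773/48260 - 28052800/1589 = -1353822132703/76685140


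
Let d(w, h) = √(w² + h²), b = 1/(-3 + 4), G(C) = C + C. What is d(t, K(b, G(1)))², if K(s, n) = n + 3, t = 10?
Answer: 125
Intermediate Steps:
G(C) = 2*C
b = 1 (b = 1/1 = 1)
K(s, n) = 3 + n
d(w, h) = √(h² + w²)
d(t, K(b, G(1)))² = (√((3 + 2*1)² + 10²))² = (√((3 + 2)² + 100))² = (√(5² + 100))² = (√(25 + 100))² = (√125)² = (5*√5)² = 125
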